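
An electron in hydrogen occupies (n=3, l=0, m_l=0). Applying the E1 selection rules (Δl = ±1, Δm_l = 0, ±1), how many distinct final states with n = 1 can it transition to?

0

E1 requires l_f ∈ {-1, 1}, but neither lies in [0, 0], so no final state is reachable.
Total: 0.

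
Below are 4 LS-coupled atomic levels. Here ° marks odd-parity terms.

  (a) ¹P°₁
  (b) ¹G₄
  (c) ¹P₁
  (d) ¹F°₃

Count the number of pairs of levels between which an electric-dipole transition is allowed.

(a)–(b): forbidden (ΔL, ΔJ).
(a)–(c): allowed.
(a)–(d): forbidden (parity, ΔL, ΔJ).
(b)–(c): forbidden (parity, ΔL, ΔJ).
(b)–(d): allowed.
(c)–(d): forbidden (ΔL, ΔJ).
Allowed pairs: 2 of 6.

2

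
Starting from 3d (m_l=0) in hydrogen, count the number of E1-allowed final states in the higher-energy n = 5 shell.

E1 requires Δl = ±1, so l_f ∈ {1, 3}; with 0 ≤ l_f ≤ n_f−1 = 4, the allowed l_f values are {1, 3}.
For l_f = 1: m_f ∈ {m_i−1, m_i, m_i+1} ∩ [−1, 1] = {-1, 0, 1} → 3 states.
For l_f = 3: m_f ∈ {m_i−1, m_i, m_i+1} ∩ [−3, 3] = {-1, 0, 1} → 3 states.
Total: 6.

6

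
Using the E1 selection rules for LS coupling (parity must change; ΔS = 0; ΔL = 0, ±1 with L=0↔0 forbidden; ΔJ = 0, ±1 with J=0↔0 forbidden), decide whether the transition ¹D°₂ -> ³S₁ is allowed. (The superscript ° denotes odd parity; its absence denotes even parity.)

Initial level: S=0, L=2, J=2, parity odd. Final level: S=1, L=0, J=1, parity even.
Parity must change: odd → even — satisfied.
ΔS = 0: S: 0 → 1 — violated.
ΔL = 0, ±1 (not L=0↔0): L: 2 → 0, ΔL = -2 — violated.
ΔJ = 0, ±1 (not J=0↔0): J: 2 → 1, ΔJ = -1 — satisfied.
Rule(s) violated: ΔS, ΔL.

forbidden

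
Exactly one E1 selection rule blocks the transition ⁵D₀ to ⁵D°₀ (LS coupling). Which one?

the J=0 ↔ J=0 exclusion

Parity must change: even → odd — passes.
ΔS = 0: S: 2 → 2 — passes.
ΔL = 0, ±1 (not L=0↔0): L: 2 → 2, ΔL = +0 — passes.
ΔJ = 0, ±1 (not J=0↔0): J: 0 → 0, ΔJ = +0 — fails.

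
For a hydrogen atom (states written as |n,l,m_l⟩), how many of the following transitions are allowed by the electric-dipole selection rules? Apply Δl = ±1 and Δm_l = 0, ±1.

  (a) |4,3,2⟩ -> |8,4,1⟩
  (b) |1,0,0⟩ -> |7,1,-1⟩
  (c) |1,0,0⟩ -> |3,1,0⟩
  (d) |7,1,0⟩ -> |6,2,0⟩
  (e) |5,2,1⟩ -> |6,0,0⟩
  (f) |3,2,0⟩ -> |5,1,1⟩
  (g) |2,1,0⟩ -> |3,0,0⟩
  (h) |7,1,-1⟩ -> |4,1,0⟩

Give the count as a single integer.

6

(a) allowed
(b) allowed
(c) allowed
(d) allowed
(e) forbidden — Δl = -2 (E1 requires Δl = ±1)
(f) allowed
(g) allowed
(h) forbidden — Δl = +0 (E1 requires Δl = ±1)
Total allowed: 6 of 8.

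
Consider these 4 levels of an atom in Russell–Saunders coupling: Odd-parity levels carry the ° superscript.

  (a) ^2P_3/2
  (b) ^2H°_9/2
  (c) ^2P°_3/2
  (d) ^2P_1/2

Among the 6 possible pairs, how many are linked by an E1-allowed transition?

(a)–(b): forbidden (ΔL, ΔJ).
(a)–(c): allowed.
(a)–(d): forbidden (parity).
(b)–(c): forbidden (parity, ΔL, ΔJ).
(b)–(d): forbidden (ΔL, ΔJ).
(c)–(d): allowed.
Allowed pairs: 2 of 6.

2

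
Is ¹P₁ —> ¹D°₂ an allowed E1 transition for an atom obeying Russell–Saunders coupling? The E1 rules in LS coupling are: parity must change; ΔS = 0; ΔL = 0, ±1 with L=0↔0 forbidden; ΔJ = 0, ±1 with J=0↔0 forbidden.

allowed

Initial level: S=0, L=1, J=1, parity even. Final level: S=0, L=2, J=2, parity odd.
ΔL = 0, ±1 (not L=0↔0): L: 1 → 2, ΔL = +1 — ✓.
Parity must change: even → odd — ✓.
ΔJ = 0, ±1 (not J=0↔0): J: 1 → 2, ΔJ = +1 — ✓.
ΔS = 0: S: 0 → 0 — ✓.
All four E1 rules are satisfied.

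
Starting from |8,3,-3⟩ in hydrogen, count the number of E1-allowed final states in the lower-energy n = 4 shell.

E1 requires Δl = ±1, so l_f ∈ {2, 4}; with 0 ≤ l_f ≤ n_f−1 = 3, the allowed l_f values are {2}.
For l_f = 2: m_f ∈ {m_i−1, m_i, m_i+1} ∩ [−2, 2] = {-2} → 1 state.
Total: 1.

1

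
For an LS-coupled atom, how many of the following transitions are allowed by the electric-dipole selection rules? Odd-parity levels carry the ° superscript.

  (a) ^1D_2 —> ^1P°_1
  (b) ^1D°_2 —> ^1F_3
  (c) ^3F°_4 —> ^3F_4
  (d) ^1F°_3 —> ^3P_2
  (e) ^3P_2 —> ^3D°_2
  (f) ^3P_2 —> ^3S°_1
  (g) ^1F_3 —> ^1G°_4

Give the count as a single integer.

6

(a) allowed
(b) allowed
(c) allowed
(d) forbidden (ΔS, ΔL fail)
(e) allowed
(f) allowed
(g) allowed
Total allowed: 6 of 7.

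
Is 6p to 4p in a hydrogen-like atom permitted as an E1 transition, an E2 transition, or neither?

Δl = 1 − 1 = +0; l_i + l_f = 2.
E1 (Δl = ±1): not satisfied.
E2 (Δl = 0,±2, l_i+l_f ≥ 2): satisfied.

E2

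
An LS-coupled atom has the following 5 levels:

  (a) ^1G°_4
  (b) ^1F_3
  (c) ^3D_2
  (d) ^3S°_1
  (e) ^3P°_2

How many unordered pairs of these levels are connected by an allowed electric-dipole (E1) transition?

2

(a)–(b): allowed.
(a)–(c): forbidden (ΔS, ΔL, ΔJ).
(a)–(d): forbidden (parity, ΔS, ΔL, ΔJ).
(a)–(e): forbidden (parity, ΔS, ΔL, ΔJ).
(b)–(c): forbidden (parity, ΔS).
(b)–(d): forbidden (ΔS, ΔL, ΔJ).
(b)–(e): forbidden (ΔS, ΔL).
(c)–(d): forbidden (ΔL).
(c)–(e): allowed.
(d)–(e): forbidden (parity).
Allowed pairs: 2 of 10.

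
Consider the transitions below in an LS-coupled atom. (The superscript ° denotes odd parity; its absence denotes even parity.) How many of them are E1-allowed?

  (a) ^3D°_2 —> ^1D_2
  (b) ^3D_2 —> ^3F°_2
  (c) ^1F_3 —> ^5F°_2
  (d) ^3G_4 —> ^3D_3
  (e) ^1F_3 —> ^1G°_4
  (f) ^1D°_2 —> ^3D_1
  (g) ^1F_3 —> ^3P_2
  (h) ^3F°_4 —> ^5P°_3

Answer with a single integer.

2

(a) forbidden (ΔS fails)
(b) allowed
(c) forbidden (ΔS fails)
(d) forbidden (parity, ΔL fail)
(e) allowed
(f) forbidden (ΔS fails)
(g) forbidden (parity, ΔS, ΔL fail)
(h) forbidden (parity, ΔS, ΔL fail)
Total allowed: 2 of 8.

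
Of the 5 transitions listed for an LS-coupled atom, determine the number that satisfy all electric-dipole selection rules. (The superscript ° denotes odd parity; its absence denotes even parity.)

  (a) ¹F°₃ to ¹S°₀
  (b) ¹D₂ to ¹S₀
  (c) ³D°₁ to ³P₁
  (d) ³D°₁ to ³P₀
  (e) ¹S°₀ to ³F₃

2

(a) forbidden (parity, ΔL, ΔJ fail)
(b) forbidden (parity, ΔL, ΔJ fail)
(c) allowed
(d) allowed
(e) forbidden (ΔS, ΔL, ΔJ fail)
Total allowed: 2 of 5.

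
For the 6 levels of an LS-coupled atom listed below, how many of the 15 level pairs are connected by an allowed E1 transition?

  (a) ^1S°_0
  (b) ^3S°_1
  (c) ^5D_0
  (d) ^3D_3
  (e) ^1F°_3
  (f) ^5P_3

(a)–(b): forbidden (parity, ΔS, ΔL).
(a)–(c): forbidden (ΔS, ΔL, ΔJ).
(a)–(d): forbidden (ΔS, ΔL, ΔJ).
(a)–(e): forbidden (parity, ΔL, ΔJ).
(a)–(f): forbidden (ΔS, ΔJ).
(b)–(c): forbidden (ΔS, ΔL).
(b)–(d): forbidden (ΔL, ΔJ).
(b)–(e): forbidden (parity, ΔS, ΔL, ΔJ).
(b)–(f): forbidden (ΔS, ΔJ).
(c)–(d): forbidden (parity, ΔS, ΔJ).
(c)–(e): forbidden (ΔS, ΔJ).
(c)–(f): forbidden (parity, ΔJ).
(d)–(e): forbidden (ΔS).
(d)–(f): forbidden (parity, ΔS).
(e)–(f): forbidden (ΔS, ΔL).
Allowed pairs: 0 of 15.

0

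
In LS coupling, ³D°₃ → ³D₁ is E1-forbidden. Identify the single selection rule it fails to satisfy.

Reading off the term symbols: S 1→1, L 2→2, J 3→1, parity odd→even.
Parity must change: odd → even — passes.
ΔS = 0: S: 1 → 1 — passes.
ΔL = 0, ±1 (not L=0↔0): L: 2 → 2, ΔL = +0 — passes.
ΔJ = 0, ±1 (not J=0↔0): J: 3 → 1, ΔJ = -2 — fails.

the ΔJ = 0, ±1 rule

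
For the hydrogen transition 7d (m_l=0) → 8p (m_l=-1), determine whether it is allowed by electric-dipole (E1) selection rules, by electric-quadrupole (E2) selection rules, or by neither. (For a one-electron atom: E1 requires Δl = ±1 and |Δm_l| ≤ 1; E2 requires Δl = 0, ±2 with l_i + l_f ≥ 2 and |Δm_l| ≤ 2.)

Δl = 1 − 2 = -1; l_i + l_f = 3.
Δm_l = -1.
E1 (Δl = ±1, |Δm_l| ≤ 1): satisfied.
E2 (Δl = 0,±2, l_i+l_f ≥ 2, |Δm_l| ≤ 2): not satisfied.

E1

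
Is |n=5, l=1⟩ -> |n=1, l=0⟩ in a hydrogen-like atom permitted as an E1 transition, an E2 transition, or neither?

Δl = 0 − 1 = -1; l_i + l_f = 1.
E1 (Δl = ±1): satisfied.
E2 (Δl = 0,±2, l_i+l_f ≥ 2): not satisfied.

E1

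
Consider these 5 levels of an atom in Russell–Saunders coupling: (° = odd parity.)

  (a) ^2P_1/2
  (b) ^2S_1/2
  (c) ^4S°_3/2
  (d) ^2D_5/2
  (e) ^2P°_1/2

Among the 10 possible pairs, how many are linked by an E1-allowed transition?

2

(a)–(b): forbidden (parity).
(a)–(c): forbidden (ΔS).
(a)–(d): forbidden (parity, ΔJ).
(a)–(e): allowed.
(b)–(c): forbidden (ΔS, ΔL).
(b)–(d): forbidden (parity, ΔL, ΔJ).
(b)–(e): allowed.
(c)–(d): forbidden (ΔS, ΔL).
(c)–(e): forbidden (parity, ΔS).
(d)–(e): forbidden (ΔJ).
Allowed pairs: 2 of 10.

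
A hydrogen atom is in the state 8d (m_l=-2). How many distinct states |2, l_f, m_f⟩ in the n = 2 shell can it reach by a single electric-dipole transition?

1

E1 requires Δl = ±1, so l_f ∈ {1, 3}; with 0 ≤ l_f ≤ n_f−1 = 1, the allowed l_f values are {1}.
For l_f = 1: m_f ∈ {m_i−1, m_i, m_i+1} ∩ [−1, 1] = {-1} → 1 state.
Total: 1.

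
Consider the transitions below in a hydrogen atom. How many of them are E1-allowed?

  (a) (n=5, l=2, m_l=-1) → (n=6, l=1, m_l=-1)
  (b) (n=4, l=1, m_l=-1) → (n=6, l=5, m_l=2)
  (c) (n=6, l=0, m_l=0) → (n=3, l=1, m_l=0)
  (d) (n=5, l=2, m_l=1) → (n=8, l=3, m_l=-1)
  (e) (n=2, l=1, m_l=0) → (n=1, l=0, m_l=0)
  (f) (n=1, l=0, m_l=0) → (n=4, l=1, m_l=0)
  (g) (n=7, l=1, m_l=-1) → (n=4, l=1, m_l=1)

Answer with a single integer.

4

(a) allowed
(b) forbidden — Δl = +4 (E1 requires Δl = ±1); Δm_l = +3 (E1 requires Δm_l = 0, ±1)
(c) allowed
(d) forbidden — Δm_l = -2 (E1 requires Δm_l = 0, ±1)
(e) allowed
(f) allowed
(g) forbidden — Δl = +0 (E1 requires Δl = ±1); Δm_l = +2 (E1 requires Δm_l = 0, ±1)
Total allowed: 4 of 7.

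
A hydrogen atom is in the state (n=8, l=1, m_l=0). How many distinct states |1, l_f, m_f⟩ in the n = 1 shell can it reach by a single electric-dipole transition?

1

E1 requires Δl = ±1, so l_f ∈ {0, 2}; with 0 ≤ l_f ≤ n_f−1 = 0, the allowed l_f values are {0}.
For l_f = 0: m_f ∈ {m_i−1, m_i, m_i+1} ∩ [−0, 0] = {0} → 1 state.
Total: 1.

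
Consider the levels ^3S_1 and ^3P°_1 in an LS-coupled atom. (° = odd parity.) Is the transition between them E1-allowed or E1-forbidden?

allowed

Reading off the term symbols: S 1→1, L 0→1, J 1→1, parity even→odd.
Parity must change: even → odd — ok.
ΔS = 0: S: 1 → 1 — ok.
ΔL = 0, ±1 (not L=0↔0): L: 0 → 1, ΔL = +1 — ok.
ΔJ = 0, ±1 (not J=0↔0): J: 1 → 1, ΔJ = +0 — ok.
All four E1 rules are satisfied.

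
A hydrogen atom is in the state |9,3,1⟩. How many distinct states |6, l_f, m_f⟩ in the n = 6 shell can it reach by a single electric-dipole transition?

E1 requires Δl = ±1, so l_f ∈ {2, 4}; with 0 ≤ l_f ≤ n_f−1 = 5, the allowed l_f values are {2, 4}.
For l_f = 2: m_f ∈ {m_i−1, m_i, m_i+1} ∩ [−2, 2] = {0, 1, 2} → 3 states.
For l_f = 4: m_f ∈ {m_i−1, m_i, m_i+1} ∩ [−4, 4] = {0, 1, 2} → 3 states.
Total: 6.

6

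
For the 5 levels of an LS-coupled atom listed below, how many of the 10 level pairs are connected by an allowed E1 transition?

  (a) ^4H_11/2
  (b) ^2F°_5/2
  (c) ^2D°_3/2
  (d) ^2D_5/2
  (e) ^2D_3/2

4

(a)–(b): forbidden (ΔS, ΔL, ΔJ).
(a)–(c): forbidden (ΔS, ΔL, ΔJ).
(a)–(d): forbidden (parity, ΔS, ΔL, ΔJ).
(a)–(e): forbidden (parity, ΔS, ΔL, ΔJ).
(b)–(c): forbidden (parity).
(b)–(d): allowed.
(b)–(e): allowed.
(c)–(d): allowed.
(c)–(e): allowed.
(d)–(e): forbidden (parity).
Allowed pairs: 4 of 10.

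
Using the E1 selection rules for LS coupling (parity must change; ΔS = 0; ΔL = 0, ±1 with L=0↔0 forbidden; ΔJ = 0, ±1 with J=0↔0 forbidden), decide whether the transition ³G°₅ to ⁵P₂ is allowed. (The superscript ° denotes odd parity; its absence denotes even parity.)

forbidden

ΔL = 0, ±1 (not L=0↔0): L: 4 → 1, ΔL = -3 — ✗.
ΔJ = 0, ±1 (not J=0↔0): J: 5 → 2, ΔJ = -3 — ✗.
ΔS = 0: S: 1 → 2 — ✗.
Parity must change: odd → even — ✓.
Rule(s) violated: ΔS, ΔL, ΔJ.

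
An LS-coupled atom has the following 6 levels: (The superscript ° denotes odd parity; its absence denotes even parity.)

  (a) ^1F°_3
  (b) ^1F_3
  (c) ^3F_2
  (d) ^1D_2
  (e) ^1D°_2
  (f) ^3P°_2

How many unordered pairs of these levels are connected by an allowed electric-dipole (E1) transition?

4

(a)–(b): allowed.
(a)–(c): forbidden (ΔS).
(a)–(d): allowed.
(a)–(e): forbidden (parity).
(a)–(f): forbidden (parity, ΔS, ΔL).
(b)–(c): forbidden (parity, ΔS).
(b)–(d): forbidden (parity).
(b)–(e): allowed.
(b)–(f): forbidden (ΔS, ΔL).
(c)–(d): forbidden (parity, ΔS).
(c)–(e): forbidden (ΔS).
(c)–(f): forbidden (ΔL).
(d)–(e): allowed.
(d)–(f): forbidden (ΔS).
(e)–(f): forbidden (parity, ΔS).
Allowed pairs: 4 of 15.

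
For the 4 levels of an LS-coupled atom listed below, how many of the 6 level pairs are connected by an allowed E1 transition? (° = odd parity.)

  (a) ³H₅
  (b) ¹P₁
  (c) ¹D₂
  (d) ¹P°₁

(a)–(b): forbidden (parity, ΔS, ΔL, ΔJ).
(a)–(c): forbidden (parity, ΔS, ΔL, ΔJ).
(a)–(d): forbidden (ΔS, ΔL, ΔJ).
(b)–(c): forbidden (parity).
(b)–(d): allowed.
(c)–(d): allowed.
Allowed pairs: 2 of 6.

2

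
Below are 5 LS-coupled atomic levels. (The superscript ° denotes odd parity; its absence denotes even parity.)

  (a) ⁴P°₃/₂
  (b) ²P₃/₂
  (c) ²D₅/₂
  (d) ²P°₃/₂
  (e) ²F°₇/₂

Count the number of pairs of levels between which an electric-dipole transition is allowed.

3

(a)–(b): forbidden (ΔS).
(a)–(c): forbidden (ΔS).
(a)–(d): forbidden (parity, ΔS).
(a)–(e): forbidden (parity, ΔS, ΔL, ΔJ).
(b)–(c): forbidden (parity).
(b)–(d): allowed.
(b)–(e): forbidden (ΔL, ΔJ).
(c)–(d): allowed.
(c)–(e): allowed.
(d)–(e): forbidden (parity, ΔL, ΔJ).
Allowed pairs: 3 of 10.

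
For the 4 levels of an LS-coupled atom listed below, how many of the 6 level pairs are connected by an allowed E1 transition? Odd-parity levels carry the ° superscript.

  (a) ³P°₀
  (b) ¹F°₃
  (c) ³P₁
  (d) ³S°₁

(a)–(b): forbidden (parity, ΔS, ΔL, ΔJ).
(a)–(c): allowed.
(a)–(d): forbidden (parity).
(b)–(c): forbidden (ΔS, ΔL, ΔJ).
(b)–(d): forbidden (parity, ΔS, ΔL, ΔJ).
(c)–(d): allowed.
Allowed pairs: 2 of 6.

2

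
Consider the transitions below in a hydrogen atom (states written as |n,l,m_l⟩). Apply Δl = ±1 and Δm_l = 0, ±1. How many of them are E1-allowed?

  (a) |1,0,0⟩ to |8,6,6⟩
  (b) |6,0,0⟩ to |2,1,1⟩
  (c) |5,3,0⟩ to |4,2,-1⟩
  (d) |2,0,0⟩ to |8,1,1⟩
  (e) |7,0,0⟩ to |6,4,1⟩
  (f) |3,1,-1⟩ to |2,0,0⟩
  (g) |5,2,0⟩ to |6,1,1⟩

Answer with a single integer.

5

(a) forbidden — Δl = +6 (E1 requires Δl = ±1); Δm_l = +6 (E1 requires Δm_l = 0, ±1)
(b) allowed
(c) allowed
(d) allowed
(e) forbidden — Δl = +4 (E1 requires Δl = ±1)
(f) allowed
(g) allowed
Total allowed: 5 of 7.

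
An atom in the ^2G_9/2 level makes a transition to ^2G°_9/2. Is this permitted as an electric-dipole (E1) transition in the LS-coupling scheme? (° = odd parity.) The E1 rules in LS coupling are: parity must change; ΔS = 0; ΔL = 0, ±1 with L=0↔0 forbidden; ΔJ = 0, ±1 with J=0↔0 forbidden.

allowed

Reading off the term symbols: S 1/2→1/2, L 4→4, J 9/2→9/2, parity even→odd.
Parity must change: even → odd — passes.
ΔS = 0: S: 1/2 → 1/2 — passes.
ΔL = 0, ±1 (not L=0↔0): L: 4 → 4, ΔL = +0 — passes.
ΔJ = 0, ±1 (not J=0↔0): J: 9/2 → 9/2, ΔJ = +0 — passes.
All four E1 rules are satisfied.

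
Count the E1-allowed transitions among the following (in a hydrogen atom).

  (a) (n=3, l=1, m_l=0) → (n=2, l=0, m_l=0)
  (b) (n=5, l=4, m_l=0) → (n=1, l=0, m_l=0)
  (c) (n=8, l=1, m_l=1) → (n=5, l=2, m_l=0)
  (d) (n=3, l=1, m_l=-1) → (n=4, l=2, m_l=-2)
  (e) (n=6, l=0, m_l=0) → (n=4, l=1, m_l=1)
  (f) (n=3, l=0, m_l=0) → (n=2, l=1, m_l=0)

(a) allowed
(b) forbidden — Δl = -4 (E1 requires Δl = ±1)
(c) allowed
(d) allowed
(e) allowed
(f) allowed
Total allowed: 5 of 6.

5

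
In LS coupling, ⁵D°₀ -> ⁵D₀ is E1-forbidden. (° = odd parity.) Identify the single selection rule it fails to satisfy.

Initial level: S=2, L=2, J=0, parity odd. Final level: S=2, L=2, J=0, parity even.
Parity must change: odd → even — ✓.
ΔS = 0: S: 2 → 2 — ✓.
ΔL = 0, ±1 (not L=0↔0): L: 2 → 2, ΔL = +0 — ✓.
ΔJ = 0, ±1 (not J=0↔0): J: 0 → 0, ΔJ = +0 — ✗.

the J=0 ↔ J=0 exclusion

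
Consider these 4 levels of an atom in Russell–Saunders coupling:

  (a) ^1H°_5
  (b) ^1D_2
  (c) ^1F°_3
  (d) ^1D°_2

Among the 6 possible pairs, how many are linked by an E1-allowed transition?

2

(a)–(b): forbidden (ΔL, ΔJ).
(a)–(c): forbidden (parity, ΔL, ΔJ).
(a)–(d): forbidden (parity, ΔL, ΔJ).
(b)–(c): allowed.
(b)–(d): allowed.
(c)–(d): forbidden (parity).
Allowed pairs: 2 of 6.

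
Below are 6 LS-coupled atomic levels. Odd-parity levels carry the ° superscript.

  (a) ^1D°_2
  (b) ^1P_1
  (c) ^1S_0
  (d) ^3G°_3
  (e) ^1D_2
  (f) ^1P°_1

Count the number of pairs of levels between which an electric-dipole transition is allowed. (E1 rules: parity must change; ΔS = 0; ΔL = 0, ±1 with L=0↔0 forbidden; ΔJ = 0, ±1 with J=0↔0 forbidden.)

5

(a)–(b): allowed.
(a)–(c): forbidden (ΔL, ΔJ).
(a)–(d): forbidden (parity, ΔS, ΔL).
(a)–(e): allowed.
(a)–(f): forbidden (parity).
(b)–(c): forbidden (parity).
(b)–(d): forbidden (ΔS, ΔL, ΔJ).
(b)–(e): forbidden (parity).
(b)–(f): allowed.
(c)–(d): forbidden (ΔS, ΔL, ΔJ).
(c)–(e): forbidden (parity, ΔL, ΔJ).
(c)–(f): allowed.
(d)–(e): forbidden (ΔS, ΔL).
(d)–(f): forbidden (parity, ΔS, ΔL, ΔJ).
(e)–(f): allowed.
Allowed pairs: 5 of 15.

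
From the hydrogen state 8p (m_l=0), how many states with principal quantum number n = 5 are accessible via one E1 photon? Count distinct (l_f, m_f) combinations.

E1 requires Δl = ±1, so l_f ∈ {0, 2}; with 0 ≤ l_f ≤ n_f−1 = 4, the allowed l_f values are {0, 2}.
For l_f = 0: m_f ∈ {m_i−1, m_i, m_i+1} ∩ [−0, 0] = {0} → 1 state.
For l_f = 2: m_f ∈ {m_i−1, m_i, m_i+1} ∩ [−2, 2] = {-1, 0, 1} → 3 states.
Total: 4.

4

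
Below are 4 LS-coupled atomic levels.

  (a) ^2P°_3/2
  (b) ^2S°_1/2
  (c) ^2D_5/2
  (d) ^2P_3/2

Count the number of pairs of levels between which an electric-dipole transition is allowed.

3

(a)–(b): forbidden (parity).
(a)–(c): allowed.
(a)–(d): allowed.
(b)–(c): forbidden (ΔL, ΔJ).
(b)–(d): allowed.
(c)–(d): forbidden (parity).
Allowed pairs: 3 of 6.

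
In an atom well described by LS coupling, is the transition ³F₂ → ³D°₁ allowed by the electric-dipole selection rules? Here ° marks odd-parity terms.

allowed

Initial level: S=1, L=3, J=2, parity even. Final level: S=1, L=2, J=1, parity odd.
Parity must change: even → odd — satisfied.
ΔS = 0: S: 1 → 1 — satisfied.
ΔL = 0, ±1 (not L=0↔0): L: 3 → 2, ΔL = -1 — satisfied.
ΔJ = 0, ±1 (not J=0↔0): J: 2 → 1, ΔJ = -1 — satisfied.
All four E1 rules are satisfied.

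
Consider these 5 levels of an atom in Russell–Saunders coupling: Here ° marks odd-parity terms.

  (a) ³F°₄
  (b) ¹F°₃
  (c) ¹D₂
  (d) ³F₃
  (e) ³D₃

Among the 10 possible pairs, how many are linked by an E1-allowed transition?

3

(a)–(b): forbidden (parity, ΔS).
(a)–(c): forbidden (ΔS, ΔJ).
(a)–(d): allowed.
(a)–(e): allowed.
(b)–(c): allowed.
(b)–(d): forbidden (ΔS).
(b)–(e): forbidden (ΔS).
(c)–(d): forbidden (parity, ΔS).
(c)–(e): forbidden (parity, ΔS).
(d)–(e): forbidden (parity).
Allowed pairs: 3 of 10.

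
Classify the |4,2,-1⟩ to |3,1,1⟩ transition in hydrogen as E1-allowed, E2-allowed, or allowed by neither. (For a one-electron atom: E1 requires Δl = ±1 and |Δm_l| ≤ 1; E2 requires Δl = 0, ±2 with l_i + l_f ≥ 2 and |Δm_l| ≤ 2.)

neither

Δl = 1 − 2 = -1; l_i + l_f = 3.
Δm_l = +2.
E1 (Δl = ±1, |Δm_l| ≤ 1): not satisfied.
E2 (Δl = 0,±2, l_i+l_f ≥ 2, |Δm_l| ≤ 2): not satisfied.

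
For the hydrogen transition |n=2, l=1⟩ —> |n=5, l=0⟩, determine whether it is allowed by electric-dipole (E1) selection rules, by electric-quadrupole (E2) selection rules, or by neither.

E1

Δl = 0 − 1 = -1; l_i + l_f = 1.
E1 (Δl = ±1): satisfied.
E2 (Δl = 0,±2, l_i+l_f ≥ 2): not satisfied.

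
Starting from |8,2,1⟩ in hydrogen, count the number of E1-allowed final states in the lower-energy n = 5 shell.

5

E1 requires Δl = ±1, so l_f ∈ {1, 3}; with 0 ≤ l_f ≤ n_f−1 = 4, the allowed l_f values are {1, 3}.
For l_f = 1: m_f ∈ {m_i−1, m_i, m_i+1} ∩ [−1, 1] = {0, 1} → 2 states.
For l_f = 3: m_f ∈ {m_i−1, m_i, m_i+1} ∩ [−3, 3] = {0, 1, 2} → 3 states.
Total: 5.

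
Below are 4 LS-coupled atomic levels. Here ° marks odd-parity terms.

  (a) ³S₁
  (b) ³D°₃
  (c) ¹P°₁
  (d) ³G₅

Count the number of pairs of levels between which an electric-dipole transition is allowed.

(a)–(b): forbidden (ΔL, ΔJ).
(a)–(c): forbidden (ΔS).
(a)–(d): forbidden (parity, ΔL, ΔJ).
(b)–(c): forbidden (parity, ΔS, ΔJ).
(b)–(d): forbidden (ΔL, ΔJ).
(c)–(d): forbidden (ΔS, ΔL, ΔJ).
Allowed pairs: 0 of 6.

0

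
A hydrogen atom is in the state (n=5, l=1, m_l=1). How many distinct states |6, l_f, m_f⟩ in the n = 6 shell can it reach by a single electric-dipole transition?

E1 requires Δl = ±1, so l_f ∈ {0, 2}; with 0 ≤ l_f ≤ n_f−1 = 5, the allowed l_f values are {0, 2}.
For l_f = 0: m_f ∈ {m_i−1, m_i, m_i+1} ∩ [−0, 0] = {0} → 1 state.
For l_f = 2: m_f ∈ {m_i−1, m_i, m_i+1} ∩ [−2, 2] = {0, 1, 2} → 3 states.
Total: 4.

4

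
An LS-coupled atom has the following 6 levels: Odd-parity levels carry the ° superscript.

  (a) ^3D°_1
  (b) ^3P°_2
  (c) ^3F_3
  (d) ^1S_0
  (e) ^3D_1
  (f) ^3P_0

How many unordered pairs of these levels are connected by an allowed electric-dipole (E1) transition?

(a)–(b): forbidden (parity).
(a)–(c): forbidden (ΔJ).
(a)–(d): forbidden (ΔS, ΔL).
(a)–(e): allowed.
(a)–(f): allowed.
(b)–(c): forbidden (ΔL).
(b)–(d): forbidden (ΔS, ΔJ).
(b)–(e): allowed.
(b)–(f): forbidden (ΔJ).
(c)–(d): forbidden (parity, ΔS, ΔL, ΔJ).
(c)–(e): forbidden (parity, ΔJ).
(c)–(f): forbidden (parity, ΔL, ΔJ).
(d)–(e): forbidden (parity, ΔS, ΔL).
(d)–(f): forbidden (parity, ΔS, ΔJ).
(e)–(f): forbidden (parity).
Allowed pairs: 3 of 15.

3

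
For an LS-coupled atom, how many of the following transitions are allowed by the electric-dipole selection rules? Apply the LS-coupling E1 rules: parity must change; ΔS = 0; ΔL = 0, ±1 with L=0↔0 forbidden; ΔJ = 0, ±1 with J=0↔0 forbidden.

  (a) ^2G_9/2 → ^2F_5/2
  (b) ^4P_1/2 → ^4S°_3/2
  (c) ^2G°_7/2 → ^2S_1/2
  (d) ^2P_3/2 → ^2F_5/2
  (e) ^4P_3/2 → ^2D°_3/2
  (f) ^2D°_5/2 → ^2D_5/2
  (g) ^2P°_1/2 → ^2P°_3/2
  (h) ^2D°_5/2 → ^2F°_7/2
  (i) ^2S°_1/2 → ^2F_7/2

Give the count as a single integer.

(a) forbidden (parity, ΔJ fail)
(b) allowed
(c) forbidden (ΔL, ΔJ fail)
(d) forbidden (parity, ΔL fail)
(e) forbidden (ΔS fails)
(f) allowed
(g) forbidden (parity fails)
(h) forbidden (parity fails)
(i) forbidden (ΔL, ΔJ fail)
Total allowed: 2 of 9.

2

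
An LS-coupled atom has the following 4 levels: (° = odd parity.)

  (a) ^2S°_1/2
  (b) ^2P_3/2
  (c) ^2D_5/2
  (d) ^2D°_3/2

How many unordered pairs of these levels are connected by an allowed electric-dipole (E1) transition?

(a)–(b): allowed.
(a)–(c): forbidden (ΔL, ΔJ).
(a)–(d): forbidden (parity, ΔL).
(b)–(c): forbidden (parity).
(b)–(d): allowed.
(c)–(d): allowed.
Allowed pairs: 3 of 6.

3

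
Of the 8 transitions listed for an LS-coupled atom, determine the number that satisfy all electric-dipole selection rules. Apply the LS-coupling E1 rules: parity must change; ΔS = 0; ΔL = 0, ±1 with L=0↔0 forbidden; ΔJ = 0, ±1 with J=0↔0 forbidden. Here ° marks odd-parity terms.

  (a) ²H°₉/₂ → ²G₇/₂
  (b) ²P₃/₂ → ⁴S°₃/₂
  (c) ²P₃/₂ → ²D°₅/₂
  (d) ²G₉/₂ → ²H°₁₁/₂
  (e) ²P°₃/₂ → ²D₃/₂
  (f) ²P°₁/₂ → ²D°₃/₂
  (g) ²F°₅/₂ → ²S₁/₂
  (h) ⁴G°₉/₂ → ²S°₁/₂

4

(a) allowed
(b) forbidden (ΔS fails)
(c) allowed
(d) allowed
(e) allowed
(f) forbidden (parity fails)
(g) forbidden (ΔL, ΔJ fail)
(h) forbidden (parity, ΔS, ΔL, ΔJ fail)
Total allowed: 4 of 8.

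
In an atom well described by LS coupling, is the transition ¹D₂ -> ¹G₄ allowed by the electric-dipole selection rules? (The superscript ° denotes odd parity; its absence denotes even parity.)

forbidden

Initial level: S=0, L=2, J=2, parity even. Final level: S=0, L=4, J=4, parity even.
Parity must change: even → even — fails.
ΔS = 0: S: 0 → 0 — ok.
ΔJ = 0, ±1 (not J=0↔0): J: 2 → 4, ΔJ = +2 — fails.
ΔL = 0, ±1 (not L=0↔0): L: 2 → 4, ΔL = +2 — fails.
Rule(s) violated: parity, ΔL, ΔJ.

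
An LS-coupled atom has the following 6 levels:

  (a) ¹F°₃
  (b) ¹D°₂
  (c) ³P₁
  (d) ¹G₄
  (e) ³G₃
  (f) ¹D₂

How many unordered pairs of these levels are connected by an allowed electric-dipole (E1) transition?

3

(a)–(b): forbidden (parity).
(a)–(c): forbidden (ΔS, ΔL, ΔJ).
(a)–(d): allowed.
(a)–(e): forbidden (ΔS).
(a)–(f): allowed.
(b)–(c): forbidden (ΔS).
(b)–(d): forbidden (ΔL, ΔJ).
(b)–(e): forbidden (ΔS, ΔL).
(b)–(f): allowed.
(c)–(d): forbidden (parity, ΔS, ΔL, ΔJ).
(c)–(e): forbidden (parity, ΔL, ΔJ).
(c)–(f): forbidden (parity, ΔS).
(d)–(e): forbidden (parity, ΔS).
(d)–(f): forbidden (parity, ΔL, ΔJ).
(e)–(f): forbidden (parity, ΔS, ΔL).
Allowed pairs: 3 of 15.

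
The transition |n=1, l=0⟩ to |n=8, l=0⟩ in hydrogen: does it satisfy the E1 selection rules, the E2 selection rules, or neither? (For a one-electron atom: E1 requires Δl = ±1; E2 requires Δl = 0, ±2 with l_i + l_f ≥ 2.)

Δl = 0 − 0 = +0; l_i + l_f = 0.
E1 (Δl = ±1): not satisfied.
E2 (Δl = 0,±2, l_i+l_f ≥ 2): not satisfied.

neither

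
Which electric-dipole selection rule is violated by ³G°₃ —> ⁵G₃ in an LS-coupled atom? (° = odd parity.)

Reading off the term symbols: S 1→2, L 4→4, J 3→3, parity odd→even.
Parity must change: odd → even — ✓.
ΔS = 0: S: 1 → 2 — ✗.
ΔL = 0, ±1 (not L=0↔0): L: 4 → 4, ΔL = +0 — ✓.
ΔJ = 0, ±1 (not J=0↔0): J: 3 → 3, ΔJ = +0 — ✓.

the ΔS = 0 rule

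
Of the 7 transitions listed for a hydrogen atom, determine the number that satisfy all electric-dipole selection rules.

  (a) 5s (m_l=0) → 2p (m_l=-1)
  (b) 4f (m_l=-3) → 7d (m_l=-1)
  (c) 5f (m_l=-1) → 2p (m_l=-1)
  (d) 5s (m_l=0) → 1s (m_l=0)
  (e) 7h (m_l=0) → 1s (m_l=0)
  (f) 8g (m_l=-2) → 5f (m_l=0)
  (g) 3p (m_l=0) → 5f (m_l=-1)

(a) allowed
(b) forbidden — Δm_l = +2 (E1 requires Δm_l = 0, ±1)
(c) forbidden — Δl = -2 (E1 requires Δl = ±1)
(d) forbidden — Δl = +0 (E1 requires Δl = ±1)
(e) forbidden — Δl = -5 (E1 requires Δl = ±1)
(f) forbidden — Δm_l = +2 (E1 requires Δm_l = 0, ±1)
(g) forbidden — Δl = +2 (E1 requires Δl = ±1)
Total allowed: 1 of 7.

1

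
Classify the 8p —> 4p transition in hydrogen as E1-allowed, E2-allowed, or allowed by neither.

E2

Δl = 1 − 1 = +0; l_i + l_f = 2.
E1 (Δl = ±1): not satisfied.
E2 (Δl = 0,±2, l_i+l_f ≥ 2): satisfied.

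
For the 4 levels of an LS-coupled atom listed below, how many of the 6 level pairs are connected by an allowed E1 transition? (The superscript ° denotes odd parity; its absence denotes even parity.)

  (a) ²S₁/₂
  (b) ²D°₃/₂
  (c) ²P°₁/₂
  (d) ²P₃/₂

(a)–(b): forbidden (ΔL).
(a)–(c): allowed.
(a)–(d): forbidden (parity).
(b)–(c): forbidden (parity).
(b)–(d): allowed.
(c)–(d): allowed.
Allowed pairs: 3 of 6.

3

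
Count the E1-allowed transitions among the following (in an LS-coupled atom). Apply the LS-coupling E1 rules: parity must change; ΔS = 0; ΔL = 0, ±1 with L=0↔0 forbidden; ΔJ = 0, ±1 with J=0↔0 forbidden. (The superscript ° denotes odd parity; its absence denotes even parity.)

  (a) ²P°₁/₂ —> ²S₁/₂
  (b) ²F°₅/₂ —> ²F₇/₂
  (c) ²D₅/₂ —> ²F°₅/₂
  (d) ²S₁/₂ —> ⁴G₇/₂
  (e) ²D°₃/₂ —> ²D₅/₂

4

(a) allowed
(b) allowed
(c) allowed
(d) forbidden (parity, ΔS, ΔL, ΔJ fail)
(e) allowed
Total allowed: 4 of 5.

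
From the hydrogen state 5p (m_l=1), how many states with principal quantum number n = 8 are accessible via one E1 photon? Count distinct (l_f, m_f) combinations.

4

E1 requires Δl = ±1, so l_f ∈ {0, 2}; with 0 ≤ l_f ≤ n_f−1 = 7, the allowed l_f values are {0, 2}.
For l_f = 0: m_f ∈ {m_i−1, m_i, m_i+1} ∩ [−0, 0] = {0} → 1 state.
For l_f = 2: m_f ∈ {m_i−1, m_i, m_i+1} ∩ [−2, 2] = {0, 1, 2} → 3 states.
Total: 4.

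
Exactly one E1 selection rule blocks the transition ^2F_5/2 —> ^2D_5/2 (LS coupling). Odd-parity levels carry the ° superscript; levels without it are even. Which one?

Reading off the term symbols: S 1/2→1/2, L 3→2, J 5/2→5/2, parity even→even.
Parity must change: even → even — ✗.
ΔS = 0: S: 1/2 → 1/2 — ✓.
ΔL = 0, ±1 (not L=0↔0): L: 3 → 2, ΔL = -1 — ✓.
ΔJ = 0, ±1 (not J=0↔0): J: 5/2 → 5/2, ΔJ = +0 — ✓.

parity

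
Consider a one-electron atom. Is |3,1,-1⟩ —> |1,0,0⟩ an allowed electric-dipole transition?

allowed

Δl = 0 − 1 = -1; the E1 rule Δl = ±1 is satisfied.
Δm_l = 0 − (-1) = +1. E1 requires Δm_l = 0, ±1: satisfied.
All E1 selection rules are satisfied.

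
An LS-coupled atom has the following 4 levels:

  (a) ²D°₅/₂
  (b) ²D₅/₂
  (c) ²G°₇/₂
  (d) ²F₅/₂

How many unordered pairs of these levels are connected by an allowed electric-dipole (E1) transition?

3

(a)–(b): allowed.
(a)–(c): forbidden (parity, ΔL).
(a)–(d): allowed.
(b)–(c): forbidden (ΔL).
(b)–(d): forbidden (parity).
(c)–(d): allowed.
Allowed pairs: 3 of 6.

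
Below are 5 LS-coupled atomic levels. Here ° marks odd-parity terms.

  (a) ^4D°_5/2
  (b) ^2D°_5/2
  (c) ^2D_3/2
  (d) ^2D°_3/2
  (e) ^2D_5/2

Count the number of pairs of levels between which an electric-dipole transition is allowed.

4

(a)–(b): forbidden (parity, ΔS).
(a)–(c): forbidden (ΔS).
(a)–(d): forbidden (parity, ΔS).
(a)–(e): forbidden (ΔS).
(b)–(c): allowed.
(b)–(d): forbidden (parity).
(b)–(e): allowed.
(c)–(d): allowed.
(c)–(e): forbidden (parity).
(d)–(e): allowed.
Allowed pairs: 4 of 10.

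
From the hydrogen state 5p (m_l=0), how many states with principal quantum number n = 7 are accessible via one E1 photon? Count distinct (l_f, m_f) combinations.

4

E1 requires Δl = ±1, so l_f ∈ {0, 2}; with 0 ≤ l_f ≤ n_f−1 = 6, the allowed l_f values are {0, 2}.
For l_f = 0: m_f ∈ {m_i−1, m_i, m_i+1} ∩ [−0, 0] = {0} → 1 state.
For l_f = 2: m_f ∈ {m_i−1, m_i, m_i+1} ∩ [−2, 2] = {-1, 0, 1} → 3 states.
Total: 4.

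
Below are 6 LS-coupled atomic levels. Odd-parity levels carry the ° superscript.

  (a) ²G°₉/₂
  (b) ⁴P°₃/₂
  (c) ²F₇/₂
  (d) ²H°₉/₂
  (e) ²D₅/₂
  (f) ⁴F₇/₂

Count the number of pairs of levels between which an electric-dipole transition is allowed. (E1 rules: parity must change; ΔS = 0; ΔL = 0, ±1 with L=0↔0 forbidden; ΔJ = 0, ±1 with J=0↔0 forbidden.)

(a)–(b): forbidden (parity, ΔS, ΔL, ΔJ).
(a)–(c): allowed.
(a)–(d): forbidden (parity).
(a)–(e): forbidden (ΔL, ΔJ).
(a)–(f): forbidden (ΔS).
(b)–(c): forbidden (ΔS, ΔL, ΔJ).
(b)–(d): forbidden (parity, ΔS, ΔL, ΔJ).
(b)–(e): forbidden (ΔS).
(b)–(f): forbidden (ΔL, ΔJ).
(c)–(d): forbidden (ΔL).
(c)–(e): forbidden (parity).
(c)–(f): forbidden (parity, ΔS).
(d)–(e): forbidden (ΔL, ΔJ).
(d)–(f): forbidden (ΔS, ΔL).
(e)–(f): forbidden (parity, ΔS).
Allowed pairs: 1 of 15.

1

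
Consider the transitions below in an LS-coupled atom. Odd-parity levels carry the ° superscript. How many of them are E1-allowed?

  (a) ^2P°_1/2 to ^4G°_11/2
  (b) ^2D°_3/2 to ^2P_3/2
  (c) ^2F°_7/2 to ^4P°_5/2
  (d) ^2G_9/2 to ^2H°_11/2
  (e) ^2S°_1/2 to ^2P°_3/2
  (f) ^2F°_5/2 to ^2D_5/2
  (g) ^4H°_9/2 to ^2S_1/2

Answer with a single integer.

3

(a) forbidden (parity, ΔS, ΔL, ΔJ fail)
(b) allowed
(c) forbidden (parity, ΔS, ΔL fail)
(d) allowed
(e) forbidden (parity fails)
(f) allowed
(g) forbidden (ΔS, ΔL, ΔJ fail)
Total allowed: 3 of 7.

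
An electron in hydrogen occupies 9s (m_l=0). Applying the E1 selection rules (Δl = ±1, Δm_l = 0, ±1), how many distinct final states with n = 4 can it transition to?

E1 requires Δl = ±1, so l_f ∈ {-1, 1}; with 0 ≤ l_f ≤ n_f−1 = 3, the allowed l_f values are {1}.
For l_f = 1: m_f ∈ {m_i−1, m_i, m_i+1} ∩ [−1, 1] = {-1, 0, 1} → 3 states.
Total: 3.

3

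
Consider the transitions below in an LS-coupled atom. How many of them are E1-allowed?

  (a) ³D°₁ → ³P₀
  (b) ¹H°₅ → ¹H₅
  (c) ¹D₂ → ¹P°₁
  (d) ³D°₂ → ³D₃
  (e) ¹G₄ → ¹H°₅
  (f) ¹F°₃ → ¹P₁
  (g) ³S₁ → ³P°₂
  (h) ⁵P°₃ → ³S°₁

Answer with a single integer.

(a) allowed
(b) allowed
(c) allowed
(d) allowed
(e) allowed
(f) forbidden (ΔL, ΔJ fail)
(g) allowed
(h) forbidden (parity, ΔS, ΔJ fail)
Total allowed: 6 of 8.

6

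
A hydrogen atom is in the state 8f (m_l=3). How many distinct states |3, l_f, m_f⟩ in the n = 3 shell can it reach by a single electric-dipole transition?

1

E1 requires Δl = ±1, so l_f ∈ {2, 4}; with 0 ≤ l_f ≤ n_f−1 = 2, the allowed l_f values are {2}.
For l_f = 2: m_f ∈ {m_i−1, m_i, m_i+1} ∩ [−2, 2] = {2} → 1 state.
Total: 1.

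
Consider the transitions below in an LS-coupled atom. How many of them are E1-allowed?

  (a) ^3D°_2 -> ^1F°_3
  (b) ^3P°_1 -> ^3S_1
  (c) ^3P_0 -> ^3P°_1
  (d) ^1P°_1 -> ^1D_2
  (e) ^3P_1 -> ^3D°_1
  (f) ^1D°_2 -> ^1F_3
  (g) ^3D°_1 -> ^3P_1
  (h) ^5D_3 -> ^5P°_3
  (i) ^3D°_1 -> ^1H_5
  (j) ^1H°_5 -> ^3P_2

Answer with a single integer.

(a) forbidden (parity, ΔS fail)
(b) allowed
(c) allowed
(d) allowed
(e) allowed
(f) allowed
(g) allowed
(h) allowed
(i) forbidden (ΔS, ΔL, ΔJ fail)
(j) forbidden (ΔS, ΔL, ΔJ fail)
Total allowed: 7 of 10.

7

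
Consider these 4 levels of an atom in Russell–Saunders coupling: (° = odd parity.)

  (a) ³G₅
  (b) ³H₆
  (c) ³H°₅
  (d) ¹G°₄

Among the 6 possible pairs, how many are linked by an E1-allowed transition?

2

(a)–(b): forbidden (parity).
(a)–(c): allowed.
(a)–(d): forbidden (ΔS).
(b)–(c): allowed.
(b)–(d): forbidden (ΔS, ΔJ).
(c)–(d): forbidden (parity, ΔS).
Allowed pairs: 2 of 6.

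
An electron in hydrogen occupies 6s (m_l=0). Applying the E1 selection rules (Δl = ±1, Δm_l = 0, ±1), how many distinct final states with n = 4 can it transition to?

3

E1 requires Δl = ±1, so l_f ∈ {-1, 1}; with 0 ≤ l_f ≤ n_f−1 = 3, the allowed l_f values are {1}.
For l_f = 1: m_f ∈ {m_i−1, m_i, m_i+1} ∩ [−1, 1] = {-1, 0, 1} → 3 states.
Total: 3.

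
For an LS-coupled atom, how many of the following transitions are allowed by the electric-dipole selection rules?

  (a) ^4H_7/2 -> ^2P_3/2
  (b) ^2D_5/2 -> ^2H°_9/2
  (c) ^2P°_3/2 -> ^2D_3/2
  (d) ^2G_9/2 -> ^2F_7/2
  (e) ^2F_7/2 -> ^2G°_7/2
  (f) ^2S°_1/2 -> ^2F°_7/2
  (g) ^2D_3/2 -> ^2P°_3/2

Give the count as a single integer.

(a) forbidden (parity, ΔS, ΔL, ΔJ fail)
(b) forbidden (ΔL, ΔJ fail)
(c) allowed
(d) forbidden (parity fails)
(e) allowed
(f) forbidden (parity, ΔL, ΔJ fail)
(g) allowed
Total allowed: 3 of 7.

3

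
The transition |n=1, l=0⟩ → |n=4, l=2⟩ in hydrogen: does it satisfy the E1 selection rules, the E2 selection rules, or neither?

E2

Δl = 2 − 0 = +2; l_i + l_f = 2.
E1 (Δl = ±1): not satisfied.
E2 (Δl = 0,±2, l_i+l_f ≥ 2): satisfied.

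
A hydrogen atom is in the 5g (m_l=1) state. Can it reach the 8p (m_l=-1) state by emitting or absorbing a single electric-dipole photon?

forbidden

Δl = 1 − 4 = -3; the E1 rule Δl = ±1 is fails.
m_l: 1 → -1 (Δm_l = -2). |Δm_l| ≤ 1 fails.
The transition is electric-dipole forbidden.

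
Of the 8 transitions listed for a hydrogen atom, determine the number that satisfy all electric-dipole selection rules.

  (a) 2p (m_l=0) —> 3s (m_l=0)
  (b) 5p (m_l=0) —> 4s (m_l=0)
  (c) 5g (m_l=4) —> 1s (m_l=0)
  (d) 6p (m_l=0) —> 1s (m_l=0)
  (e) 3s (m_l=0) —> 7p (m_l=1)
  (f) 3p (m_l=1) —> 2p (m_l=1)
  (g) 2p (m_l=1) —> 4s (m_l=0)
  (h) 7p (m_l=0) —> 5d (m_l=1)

(a) allowed
(b) allowed
(c) forbidden — Δl = -4 (E1 requires Δl = ±1); Δm_l = -4 (E1 requires Δm_l = 0, ±1)
(d) allowed
(e) allowed
(f) forbidden — Δl = +0 (E1 requires Δl = ±1)
(g) allowed
(h) allowed
Total allowed: 6 of 8.

6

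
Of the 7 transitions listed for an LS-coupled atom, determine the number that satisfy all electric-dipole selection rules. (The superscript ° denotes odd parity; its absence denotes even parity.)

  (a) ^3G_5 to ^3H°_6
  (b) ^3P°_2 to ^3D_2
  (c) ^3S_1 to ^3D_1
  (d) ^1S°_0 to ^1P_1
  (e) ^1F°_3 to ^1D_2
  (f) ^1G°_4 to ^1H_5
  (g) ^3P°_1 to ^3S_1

6

(a) allowed
(b) allowed
(c) forbidden (parity, ΔL fail)
(d) allowed
(e) allowed
(f) allowed
(g) allowed
Total allowed: 6 of 7.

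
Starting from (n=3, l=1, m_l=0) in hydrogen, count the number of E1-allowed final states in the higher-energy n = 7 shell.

E1 requires Δl = ±1, so l_f ∈ {0, 2}; with 0 ≤ l_f ≤ n_f−1 = 6, the allowed l_f values are {0, 2}.
For l_f = 0: m_f ∈ {m_i−1, m_i, m_i+1} ∩ [−0, 0] = {0} → 1 state.
For l_f = 2: m_f ∈ {m_i−1, m_i, m_i+1} ∩ [−2, 2] = {-1, 0, 1} → 3 states.
Total: 4.

4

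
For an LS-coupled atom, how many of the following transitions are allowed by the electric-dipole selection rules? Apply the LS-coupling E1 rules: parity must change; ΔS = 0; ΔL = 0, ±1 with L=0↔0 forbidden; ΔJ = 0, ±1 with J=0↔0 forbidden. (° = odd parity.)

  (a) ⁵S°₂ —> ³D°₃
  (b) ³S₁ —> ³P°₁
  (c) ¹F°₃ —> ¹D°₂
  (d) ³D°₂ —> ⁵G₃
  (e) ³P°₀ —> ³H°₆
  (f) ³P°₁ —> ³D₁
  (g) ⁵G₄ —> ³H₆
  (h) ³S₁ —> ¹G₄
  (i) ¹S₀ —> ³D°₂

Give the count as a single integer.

2

(a) forbidden (parity, ΔS, ΔL fail)
(b) allowed
(c) forbidden (parity fails)
(d) forbidden (ΔS, ΔL fail)
(e) forbidden (parity, ΔL, ΔJ fail)
(f) allowed
(g) forbidden (parity, ΔS, ΔJ fail)
(h) forbidden (parity, ΔS, ΔL, ΔJ fail)
(i) forbidden (ΔS, ΔL, ΔJ fail)
Total allowed: 2 of 9.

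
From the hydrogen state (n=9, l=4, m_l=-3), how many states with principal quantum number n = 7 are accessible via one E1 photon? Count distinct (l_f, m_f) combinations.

5

E1 requires Δl = ±1, so l_f ∈ {3, 5}; with 0 ≤ l_f ≤ n_f−1 = 6, the allowed l_f values are {3, 5}.
For l_f = 3: m_f ∈ {m_i−1, m_i, m_i+1} ∩ [−3, 3] = {-3, -2} → 2 states.
For l_f = 5: m_f ∈ {m_i−1, m_i, m_i+1} ∩ [−5, 5] = {-4, -3, -2} → 3 states.
Total: 5.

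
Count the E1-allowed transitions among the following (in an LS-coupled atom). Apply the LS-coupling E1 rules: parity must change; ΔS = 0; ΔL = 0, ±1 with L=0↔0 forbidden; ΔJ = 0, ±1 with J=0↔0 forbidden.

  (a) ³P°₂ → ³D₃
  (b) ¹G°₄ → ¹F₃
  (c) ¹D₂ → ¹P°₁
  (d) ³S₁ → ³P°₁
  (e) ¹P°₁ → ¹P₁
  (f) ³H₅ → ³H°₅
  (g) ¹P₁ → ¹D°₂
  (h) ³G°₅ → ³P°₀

(a) allowed
(b) allowed
(c) allowed
(d) allowed
(e) allowed
(f) allowed
(g) allowed
(h) forbidden (parity, ΔL, ΔJ fail)
Total allowed: 7 of 8.

7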